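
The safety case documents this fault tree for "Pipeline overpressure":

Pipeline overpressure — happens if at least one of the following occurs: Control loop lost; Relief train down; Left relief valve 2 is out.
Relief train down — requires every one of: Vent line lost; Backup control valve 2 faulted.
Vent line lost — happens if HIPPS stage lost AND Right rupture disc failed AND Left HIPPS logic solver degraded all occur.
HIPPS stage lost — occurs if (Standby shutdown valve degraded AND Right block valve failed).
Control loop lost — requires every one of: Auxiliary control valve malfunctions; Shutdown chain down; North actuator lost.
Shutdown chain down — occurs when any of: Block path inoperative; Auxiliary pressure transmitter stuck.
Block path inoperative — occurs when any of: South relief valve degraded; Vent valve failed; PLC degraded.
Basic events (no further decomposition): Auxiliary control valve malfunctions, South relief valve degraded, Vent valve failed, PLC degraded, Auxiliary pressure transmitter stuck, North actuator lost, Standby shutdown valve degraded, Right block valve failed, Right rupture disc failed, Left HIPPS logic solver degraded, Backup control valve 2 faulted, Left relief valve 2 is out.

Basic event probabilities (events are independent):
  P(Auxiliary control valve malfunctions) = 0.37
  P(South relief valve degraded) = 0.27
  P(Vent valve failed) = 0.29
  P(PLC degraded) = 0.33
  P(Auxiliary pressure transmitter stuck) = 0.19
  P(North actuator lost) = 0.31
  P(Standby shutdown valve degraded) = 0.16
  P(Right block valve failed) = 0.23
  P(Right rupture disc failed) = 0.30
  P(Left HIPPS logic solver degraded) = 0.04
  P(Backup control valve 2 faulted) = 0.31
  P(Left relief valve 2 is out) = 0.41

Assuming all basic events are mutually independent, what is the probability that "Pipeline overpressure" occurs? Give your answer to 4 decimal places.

0.4587

P(Block path inoperative) [OR] = 1 − (1−0.27) × (1−0.29) × (1−0.33) = 0.652739
P(Shutdown chain down) [OR] = 1 − (1−0.652739) × (1−0.19) = 0.718719
P(Control loop lost) [AND] = 0.37 × 0.718719 × 0.31 = 0.082437
P(HIPPS stage lost) [AND] = 0.16 × 0.23 = 0.036800
P(Vent line lost) [AND] = 0.036800 × 0.30 × 0.04 = 0.000442
P(Relief train down) [AND] = 0.000442 × 0.31 = 0.000137
P(Pipeline overpressure) [OR] = 1 − (1−0.082437) × (1−0.000137) × (1−0.41) = 0.458712
Rounded to 4 decimal places: P(Pipeline overpressure) ≈ 0.4587.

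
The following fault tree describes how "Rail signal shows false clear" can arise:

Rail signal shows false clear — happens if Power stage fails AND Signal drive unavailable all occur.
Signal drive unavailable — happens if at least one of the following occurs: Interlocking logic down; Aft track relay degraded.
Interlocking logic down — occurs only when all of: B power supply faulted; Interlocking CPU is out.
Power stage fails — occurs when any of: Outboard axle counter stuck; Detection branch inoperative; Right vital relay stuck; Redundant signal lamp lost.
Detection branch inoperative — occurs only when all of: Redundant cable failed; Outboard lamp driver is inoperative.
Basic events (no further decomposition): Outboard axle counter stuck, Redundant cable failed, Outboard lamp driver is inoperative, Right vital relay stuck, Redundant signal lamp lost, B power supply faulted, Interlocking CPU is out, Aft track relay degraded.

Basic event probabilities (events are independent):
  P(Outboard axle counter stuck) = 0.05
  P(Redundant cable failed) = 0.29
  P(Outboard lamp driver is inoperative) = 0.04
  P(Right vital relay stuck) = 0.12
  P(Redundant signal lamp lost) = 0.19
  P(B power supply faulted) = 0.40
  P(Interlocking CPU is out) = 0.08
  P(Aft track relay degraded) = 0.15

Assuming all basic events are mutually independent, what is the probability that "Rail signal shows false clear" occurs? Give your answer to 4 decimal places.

0.0586

P(Detection branch inoperative) [AND] = 0.29 × 0.04 = 0.011600
P(Power stage fails) [OR] = 1 − (1−0.05) × (1−0.011600) × (1−0.12) × (1−0.19) = 0.330695
P(Interlocking logic down) [AND] = 0.40 × 0.08 = 0.032000
P(Signal drive unavailable) [OR] = 1 − (1−0.032000) × (1−0.15) = 0.177200
P(Rail signal shows false clear) [AND] = 0.330695 × 0.177200 = 0.058599
Rounded to 4 decimal places: P(Rail signal shows false clear) ≈ 0.0586.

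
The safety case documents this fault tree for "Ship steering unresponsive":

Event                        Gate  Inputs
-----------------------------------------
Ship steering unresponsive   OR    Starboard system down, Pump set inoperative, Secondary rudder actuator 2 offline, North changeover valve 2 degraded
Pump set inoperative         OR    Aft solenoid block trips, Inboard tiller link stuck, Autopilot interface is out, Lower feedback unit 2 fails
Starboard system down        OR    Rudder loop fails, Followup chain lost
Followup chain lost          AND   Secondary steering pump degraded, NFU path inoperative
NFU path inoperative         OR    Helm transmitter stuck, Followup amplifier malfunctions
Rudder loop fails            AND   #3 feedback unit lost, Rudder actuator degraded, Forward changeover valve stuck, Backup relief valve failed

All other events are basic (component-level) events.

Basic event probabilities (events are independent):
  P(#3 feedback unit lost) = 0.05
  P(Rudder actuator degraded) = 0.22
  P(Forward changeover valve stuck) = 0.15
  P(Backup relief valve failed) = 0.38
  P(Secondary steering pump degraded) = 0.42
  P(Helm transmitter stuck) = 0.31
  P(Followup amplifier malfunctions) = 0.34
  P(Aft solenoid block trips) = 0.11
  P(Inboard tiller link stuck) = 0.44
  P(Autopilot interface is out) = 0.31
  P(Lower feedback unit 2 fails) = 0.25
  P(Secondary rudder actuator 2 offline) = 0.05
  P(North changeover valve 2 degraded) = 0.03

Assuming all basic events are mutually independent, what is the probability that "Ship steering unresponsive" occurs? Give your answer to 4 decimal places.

P(Rudder loop fails) [AND] = 0.05 × 0.22 × 0.15 × 0.38 = 0.000627
P(NFU path inoperative) [OR] = 1 − (1−0.31) × (1−0.34) = 0.544600
P(Followup chain lost) [AND] = 0.42 × 0.544600 = 0.228732
P(Starboard system down) [OR] = 1 − (1−0.000627) × (1−0.228732) = 0.229216
P(Pump set inoperative) [OR] = 1 − (1−0.11) × (1−0.44) × (1−0.31) × (1−0.25) = 0.742078
P(Ship steering unresponsive) [OR] = 1 − (1−0.229216) × (1−0.742078) × (1−0.05) × (1−0.03) = 0.816804
Rounded to 4 decimal places: P(Ship steering unresponsive) ≈ 0.8168.

0.8168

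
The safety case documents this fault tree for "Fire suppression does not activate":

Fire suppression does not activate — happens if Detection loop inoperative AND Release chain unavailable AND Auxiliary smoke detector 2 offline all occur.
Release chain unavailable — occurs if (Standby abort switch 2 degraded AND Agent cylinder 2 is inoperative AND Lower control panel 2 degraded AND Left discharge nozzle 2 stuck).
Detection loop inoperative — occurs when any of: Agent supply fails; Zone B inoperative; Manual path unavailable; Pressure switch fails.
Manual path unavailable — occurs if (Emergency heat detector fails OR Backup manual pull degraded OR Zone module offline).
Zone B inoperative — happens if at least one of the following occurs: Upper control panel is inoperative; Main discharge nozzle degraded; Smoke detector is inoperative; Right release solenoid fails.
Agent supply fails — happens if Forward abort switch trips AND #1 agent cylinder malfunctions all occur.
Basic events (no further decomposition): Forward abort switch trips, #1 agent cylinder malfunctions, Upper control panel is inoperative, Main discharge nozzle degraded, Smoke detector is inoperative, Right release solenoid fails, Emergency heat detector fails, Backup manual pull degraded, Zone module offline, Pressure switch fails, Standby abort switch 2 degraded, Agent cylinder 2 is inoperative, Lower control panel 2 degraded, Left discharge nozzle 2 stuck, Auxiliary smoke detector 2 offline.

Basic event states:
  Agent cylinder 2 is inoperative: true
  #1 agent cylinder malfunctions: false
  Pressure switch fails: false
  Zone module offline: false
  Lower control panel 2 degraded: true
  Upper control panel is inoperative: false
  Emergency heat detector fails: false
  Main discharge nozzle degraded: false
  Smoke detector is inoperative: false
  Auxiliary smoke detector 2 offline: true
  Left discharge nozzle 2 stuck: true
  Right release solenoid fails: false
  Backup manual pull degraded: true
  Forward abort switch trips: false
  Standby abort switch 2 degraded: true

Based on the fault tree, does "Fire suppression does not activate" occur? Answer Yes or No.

Agent supply fails [AND]: Forward abort switch trips=not, #1 agent cylinder malfunctions=not → not all inputs occur → does not occur.
Zone B inoperative [OR]: Upper control panel is inoperative=not, Main discharge nozzle degraded=not, Smoke detector is inoperative=not, Right release solenoid fails=not → no input occurs → does not occur.
Manual path unavailable [OR]: Emergency heat detector fails=not, Backup manual pull degraded=occurs, Zone module offline=not → at least one input occurs → occurs.
Detection loop inoperative [OR]: Agent supply fails=not, Zone B inoperative=not, Manual path unavailable=occurs, Pressure switch fails=not → at least one input occurs → occurs.
Release chain unavailable [AND]: Standby abort switch 2 degraded=occurs, Agent cylinder 2 is inoperative=occurs, Lower control panel 2 degraded=occurs, Left discharge nozzle 2 stuck=occurs → all inputs occur → occurs.
Fire suppression does not activate [AND]: Detection loop inoperative=occurs, Release chain unavailable=occurs, Auxiliary smoke detector 2 offline=occurs → all inputs occur → occurs.

Yes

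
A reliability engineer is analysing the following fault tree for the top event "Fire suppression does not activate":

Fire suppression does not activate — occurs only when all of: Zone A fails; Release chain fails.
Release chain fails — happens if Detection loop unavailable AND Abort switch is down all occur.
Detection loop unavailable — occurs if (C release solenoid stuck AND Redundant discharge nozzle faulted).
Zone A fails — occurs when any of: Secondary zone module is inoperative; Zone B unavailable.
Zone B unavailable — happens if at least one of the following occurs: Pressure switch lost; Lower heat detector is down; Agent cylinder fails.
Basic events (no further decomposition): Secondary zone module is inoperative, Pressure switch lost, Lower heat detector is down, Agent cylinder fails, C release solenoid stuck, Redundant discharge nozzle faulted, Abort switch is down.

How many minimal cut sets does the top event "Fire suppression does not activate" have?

4

Zone B unavailable [OR]: union of children's cut sets → 3 cut set(s).
Zone A fails [OR]: union of children's cut sets → 4 cut set(s).
Detection loop unavailable [AND]: one cut set from each child combined → 1 × 1 = 1 cut set(s).
Release chain fails [AND]: one cut set from each child combined → 1 × 1 = 1 cut set(s).
Fire suppression does not activate [AND]: one cut set from each child combined → 4 × 1 = 4 cut set(s).
Minimal cut sets: {Abort switch is down, C release solenoid stuck, Redundant discharge nozzle faulted, Secondary zone module is inoperative}; {Abort switch is down, C release solenoid stuck, Pressure switch lost, Redundant discharge nozzle faulted}; {Abort switch is down, C release solenoid stuck, Lower heat detector is down, Redundant discharge nozzle faulted}; {Abort switch is down, Agent cylinder fails, C release solenoid stuck, Redundant discharge nozzle faulted}.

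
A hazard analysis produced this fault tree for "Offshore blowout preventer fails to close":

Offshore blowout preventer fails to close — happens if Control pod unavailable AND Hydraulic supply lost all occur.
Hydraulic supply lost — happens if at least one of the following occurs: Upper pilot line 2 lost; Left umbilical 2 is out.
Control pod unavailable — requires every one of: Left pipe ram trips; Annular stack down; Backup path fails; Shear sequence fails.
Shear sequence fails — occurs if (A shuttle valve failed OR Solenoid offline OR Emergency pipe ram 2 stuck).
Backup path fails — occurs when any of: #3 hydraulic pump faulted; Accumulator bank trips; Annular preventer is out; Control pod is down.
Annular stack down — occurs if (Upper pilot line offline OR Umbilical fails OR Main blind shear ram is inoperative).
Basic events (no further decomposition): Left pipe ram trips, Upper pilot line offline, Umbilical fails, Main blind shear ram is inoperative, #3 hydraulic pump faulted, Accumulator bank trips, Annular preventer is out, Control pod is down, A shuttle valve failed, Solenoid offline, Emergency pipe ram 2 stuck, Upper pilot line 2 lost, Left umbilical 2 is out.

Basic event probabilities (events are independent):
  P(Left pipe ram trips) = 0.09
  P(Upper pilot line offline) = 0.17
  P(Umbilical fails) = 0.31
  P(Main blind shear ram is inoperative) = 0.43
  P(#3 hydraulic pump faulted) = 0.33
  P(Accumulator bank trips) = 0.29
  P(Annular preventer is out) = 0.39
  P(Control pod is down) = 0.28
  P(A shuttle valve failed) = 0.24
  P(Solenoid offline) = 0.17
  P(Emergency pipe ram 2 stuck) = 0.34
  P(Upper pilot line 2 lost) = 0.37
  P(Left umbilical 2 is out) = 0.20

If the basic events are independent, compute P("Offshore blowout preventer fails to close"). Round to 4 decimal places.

0.0139

P(Annular stack down) [OR] = 1 − (1−0.17) × (1−0.31) × (1−0.43) = 0.673561
P(Backup path fails) [OR] = 1 − (1−0.33) × (1−0.29) × (1−0.39) × (1−0.28) = 0.791073
P(Shear sequence fails) [OR] = 1 − (1−0.24) × (1−0.17) × (1−0.34) = 0.583672
P(Control pod unavailable) [AND] = 0.09 × 0.673561 × 0.791073 × 0.583672 = 0.027990
P(Hydraulic supply lost) [OR] = 1 − (1−0.37) × (1−0.20) = 0.496000
P(Offshore blowout preventer fails to close) [AND] = 0.027990 × 0.496000 = 0.013883
Rounded to 4 decimal places: P(Offshore blowout preventer fails to close) ≈ 0.0139.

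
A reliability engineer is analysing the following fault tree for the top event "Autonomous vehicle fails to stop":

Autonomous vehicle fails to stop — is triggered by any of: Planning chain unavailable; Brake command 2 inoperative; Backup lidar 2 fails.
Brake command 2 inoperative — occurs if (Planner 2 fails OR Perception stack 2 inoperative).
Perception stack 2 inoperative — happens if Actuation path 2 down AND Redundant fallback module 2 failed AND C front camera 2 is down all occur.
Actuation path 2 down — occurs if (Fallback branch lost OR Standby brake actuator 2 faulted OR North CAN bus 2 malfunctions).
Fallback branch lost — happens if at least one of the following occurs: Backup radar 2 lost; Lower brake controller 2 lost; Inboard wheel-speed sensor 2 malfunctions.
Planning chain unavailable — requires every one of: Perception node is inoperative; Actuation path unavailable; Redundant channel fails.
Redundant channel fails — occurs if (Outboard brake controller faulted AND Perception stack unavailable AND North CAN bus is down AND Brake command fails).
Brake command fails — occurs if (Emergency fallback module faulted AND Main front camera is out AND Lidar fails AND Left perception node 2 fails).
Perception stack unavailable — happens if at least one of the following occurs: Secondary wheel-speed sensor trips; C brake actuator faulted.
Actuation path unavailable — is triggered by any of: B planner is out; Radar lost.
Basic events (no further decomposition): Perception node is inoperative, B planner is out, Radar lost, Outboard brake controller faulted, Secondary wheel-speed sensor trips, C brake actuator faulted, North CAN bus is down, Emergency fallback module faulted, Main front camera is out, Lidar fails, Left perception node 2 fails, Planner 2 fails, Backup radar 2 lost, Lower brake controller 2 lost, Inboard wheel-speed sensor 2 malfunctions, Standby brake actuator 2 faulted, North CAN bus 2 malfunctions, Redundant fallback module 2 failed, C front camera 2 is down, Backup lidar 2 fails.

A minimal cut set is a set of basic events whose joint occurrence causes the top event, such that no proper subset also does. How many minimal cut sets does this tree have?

11

Actuation path unavailable [OR]: union of children's cut sets → 2 cut set(s).
Perception stack unavailable [OR]: union of children's cut sets → 2 cut set(s).
Brake command fails [AND]: one cut set from each child combined → 1 × 1 × 1 × 1 = 1 cut set(s).
Redundant channel fails [AND]: one cut set from each child combined → 1 × 2 × 1 × 1 = 2 cut set(s).
Planning chain unavailable [AND]: one cut set from each child combined → 1 × 2 × 2 = 4 cut set(s).
Fallback branch lost [OR]: union of children's cut sets → 3 cut set(s).
Actuation path 2 down [OR]: union of children's cut sets → 5 cut set(s).
Perception stack 2 inoperative [AND]: one cut set from each child combined → 5 × 1 × 1 = 5 cut set(s).
Brake command 2 inoperative [OR]: union of children's cut sets → 6 cut set(s).
Autonomous vehicle fails to stop [OR]: union of children's cut sets → 11 cut set(s).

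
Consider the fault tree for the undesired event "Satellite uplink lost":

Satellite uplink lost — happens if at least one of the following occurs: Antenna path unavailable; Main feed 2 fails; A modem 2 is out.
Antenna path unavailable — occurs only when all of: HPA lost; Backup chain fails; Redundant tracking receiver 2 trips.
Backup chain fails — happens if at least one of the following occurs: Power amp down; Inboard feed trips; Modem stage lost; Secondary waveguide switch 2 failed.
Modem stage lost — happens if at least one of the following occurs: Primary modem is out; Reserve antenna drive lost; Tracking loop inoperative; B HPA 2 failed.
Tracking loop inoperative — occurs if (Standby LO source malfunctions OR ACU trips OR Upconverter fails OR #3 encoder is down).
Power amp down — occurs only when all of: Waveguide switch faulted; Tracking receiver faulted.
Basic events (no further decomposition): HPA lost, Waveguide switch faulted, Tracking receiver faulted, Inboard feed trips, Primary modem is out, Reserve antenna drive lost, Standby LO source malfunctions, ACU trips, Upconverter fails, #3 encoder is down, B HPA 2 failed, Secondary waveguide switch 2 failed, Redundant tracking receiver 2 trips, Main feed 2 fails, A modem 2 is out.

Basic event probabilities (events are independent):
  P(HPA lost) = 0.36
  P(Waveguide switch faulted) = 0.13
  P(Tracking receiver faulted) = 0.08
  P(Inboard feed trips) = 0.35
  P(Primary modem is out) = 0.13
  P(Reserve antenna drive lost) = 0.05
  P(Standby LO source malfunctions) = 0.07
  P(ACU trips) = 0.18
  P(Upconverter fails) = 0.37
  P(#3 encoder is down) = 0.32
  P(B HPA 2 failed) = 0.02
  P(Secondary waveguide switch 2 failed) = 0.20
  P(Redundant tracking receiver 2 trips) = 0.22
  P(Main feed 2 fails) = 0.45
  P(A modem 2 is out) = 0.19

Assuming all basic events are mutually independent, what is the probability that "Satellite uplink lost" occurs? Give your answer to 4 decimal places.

0.5850

P(Power amp down) [AND] = 0.13 × 0.08 = 0.010400
P(Tracking loop inoperative) [OR] = 1 − (1−0.07) × (1−0.18) × (1−0.37) × (1−0.32) = 0.673302
P(Modem stage lost) [OR] = 1 − (1−0.13) × (1−0.05) × (1−0.673302) × (1−0.02) = 0.735384
P(Backup chain fails) [OR] = 1 − (1−0.010400) × (1−0.35) × (1−0.735384) × (1−0.20) = 0.863831
P(Antenna path unavailable) [AND] = 0.36 × 0.863831 × 0.22 = 0.068415
P(Satellite uplink lost) [OR] = 1 − (1−0.068415) × (1−0.45) × (1−0.19) = 0.584979
Rounded to 4 decimal places: P(Satellite uplink lost) ≈ 0.5850.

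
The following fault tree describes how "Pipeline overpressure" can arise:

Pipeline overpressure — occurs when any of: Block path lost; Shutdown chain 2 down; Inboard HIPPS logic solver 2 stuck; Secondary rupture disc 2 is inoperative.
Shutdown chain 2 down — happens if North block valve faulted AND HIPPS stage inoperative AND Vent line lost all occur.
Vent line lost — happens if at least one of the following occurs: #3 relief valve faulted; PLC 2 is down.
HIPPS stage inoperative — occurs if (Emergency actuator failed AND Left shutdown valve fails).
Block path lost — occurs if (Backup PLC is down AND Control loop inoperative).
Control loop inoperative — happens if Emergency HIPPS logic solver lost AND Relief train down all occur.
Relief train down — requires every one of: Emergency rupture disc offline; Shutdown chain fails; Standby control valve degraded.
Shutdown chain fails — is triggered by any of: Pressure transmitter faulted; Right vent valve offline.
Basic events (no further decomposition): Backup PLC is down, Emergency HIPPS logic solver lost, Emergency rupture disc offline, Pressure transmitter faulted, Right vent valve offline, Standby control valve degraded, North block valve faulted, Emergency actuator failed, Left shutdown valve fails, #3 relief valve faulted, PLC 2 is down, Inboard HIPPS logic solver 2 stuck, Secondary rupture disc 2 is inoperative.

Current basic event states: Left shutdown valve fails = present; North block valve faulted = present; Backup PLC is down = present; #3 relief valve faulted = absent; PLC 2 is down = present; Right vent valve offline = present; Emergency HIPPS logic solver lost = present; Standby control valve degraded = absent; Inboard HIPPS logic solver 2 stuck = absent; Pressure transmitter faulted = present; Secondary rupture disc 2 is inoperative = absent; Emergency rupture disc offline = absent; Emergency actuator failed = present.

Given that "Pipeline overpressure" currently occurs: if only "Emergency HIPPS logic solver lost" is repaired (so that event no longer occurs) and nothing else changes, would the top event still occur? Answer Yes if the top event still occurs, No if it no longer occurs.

Yes

Counterfactual: set "Emergency HIPPS logic solver lost" to not occurred.
Shutdown chain fails [OR]: Pressure transmitter faulted=occurs, Right vent valve offline=occurs → at least one input occurs → occurs.
Relief train down [AND]: Emergency rupture disc offline=not, Shutdown chain fails=occurs, Standby control valve degraded=not → not all inputs occur → does not occur.
Control loop inoperative [AND]: Emergency HIPPS logic solver lost=not, Relief train down=not → not all inputs occur → does not occur.
Block path lost [AND]: Backup PLC is down=occurs, Control loop inoperative=not → not all inputs occur → does not occur.
HIPPS stage inoperative [AND]: Emergency actuator failed=occurs, Left shutdown valve fails=occurs → all inputs occur → occurs.
Vent line lost [OR]: #3 relief valve faulted=not, PLC 2 is down=occurs → at least one input occurs → occurs.
Shutdown chain 2 down [AND]: North block valve faulted=occurs, HIPPS stage inoperative=occurs, Vent line lost=occurs → all inputs occur → occurs.
Pipeline overpressure [OR]: Block path lost=not, Shutdown chain 2 down=occurs, Inboard HIPPS logic solver 2 stuck=not, Secondary rupture disc 2 is inoperative=not → at least one input occurs → occurs.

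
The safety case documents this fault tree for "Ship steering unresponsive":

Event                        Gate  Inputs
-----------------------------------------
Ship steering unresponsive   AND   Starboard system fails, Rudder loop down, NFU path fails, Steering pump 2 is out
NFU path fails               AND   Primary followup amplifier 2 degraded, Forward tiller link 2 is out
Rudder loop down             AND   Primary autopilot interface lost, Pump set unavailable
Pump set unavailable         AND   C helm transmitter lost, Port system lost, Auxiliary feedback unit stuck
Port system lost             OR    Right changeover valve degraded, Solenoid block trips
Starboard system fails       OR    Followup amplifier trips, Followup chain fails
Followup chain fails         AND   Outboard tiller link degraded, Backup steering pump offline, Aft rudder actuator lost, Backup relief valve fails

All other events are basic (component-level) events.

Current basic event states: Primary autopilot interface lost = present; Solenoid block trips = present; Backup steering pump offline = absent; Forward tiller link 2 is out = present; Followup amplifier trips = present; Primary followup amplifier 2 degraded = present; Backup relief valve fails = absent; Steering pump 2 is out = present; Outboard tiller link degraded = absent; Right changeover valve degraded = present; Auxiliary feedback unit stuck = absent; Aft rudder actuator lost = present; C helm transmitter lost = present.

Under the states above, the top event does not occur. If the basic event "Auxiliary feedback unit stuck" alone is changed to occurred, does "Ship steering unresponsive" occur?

Yes

Counterfactual: set "Auxiliary feedback unit stuck" to occurred.
Followup chain fails [AND]: Outboard tiller link degraded=not, Backup steering pump offline=not, Aft rudder actuator lost=occurs, Backup relief valve fails=not → not all inputs occur → does not occur.
Starboard system fails [OR]: Followup amplifier trips=occurs, Followup chain fails=not → at least one input occurs → occurs.
Port system lost [OR]: Right changeover valve degraded=occurs, Solenoid block trips=occurs → at least one input occurs → occurs.
Pump set unavailable [AND]: C helm transmitter lost=occurs, Port system lost=occurs, Auxiliary feedback unit stuck=occurs → all inputs occur → occurs.
Rudder loop down [AND]: Primary autopilot interface lost=occurs, Pump set unavailable=occurs → all inputs occur → occurs.
NFU path fails [AND]: Primary followup amplifier 2 degraded=occurs, Forward tiller link 2 is out=occurs → all inputs occur → occurs.
Ship steering unresponsive [AND]: Starboard system fails=occurs, Rudder loop down=occurs, NFU path fails=occurs, Steering pump 2 is out=occurs → all inputs occur → occurs.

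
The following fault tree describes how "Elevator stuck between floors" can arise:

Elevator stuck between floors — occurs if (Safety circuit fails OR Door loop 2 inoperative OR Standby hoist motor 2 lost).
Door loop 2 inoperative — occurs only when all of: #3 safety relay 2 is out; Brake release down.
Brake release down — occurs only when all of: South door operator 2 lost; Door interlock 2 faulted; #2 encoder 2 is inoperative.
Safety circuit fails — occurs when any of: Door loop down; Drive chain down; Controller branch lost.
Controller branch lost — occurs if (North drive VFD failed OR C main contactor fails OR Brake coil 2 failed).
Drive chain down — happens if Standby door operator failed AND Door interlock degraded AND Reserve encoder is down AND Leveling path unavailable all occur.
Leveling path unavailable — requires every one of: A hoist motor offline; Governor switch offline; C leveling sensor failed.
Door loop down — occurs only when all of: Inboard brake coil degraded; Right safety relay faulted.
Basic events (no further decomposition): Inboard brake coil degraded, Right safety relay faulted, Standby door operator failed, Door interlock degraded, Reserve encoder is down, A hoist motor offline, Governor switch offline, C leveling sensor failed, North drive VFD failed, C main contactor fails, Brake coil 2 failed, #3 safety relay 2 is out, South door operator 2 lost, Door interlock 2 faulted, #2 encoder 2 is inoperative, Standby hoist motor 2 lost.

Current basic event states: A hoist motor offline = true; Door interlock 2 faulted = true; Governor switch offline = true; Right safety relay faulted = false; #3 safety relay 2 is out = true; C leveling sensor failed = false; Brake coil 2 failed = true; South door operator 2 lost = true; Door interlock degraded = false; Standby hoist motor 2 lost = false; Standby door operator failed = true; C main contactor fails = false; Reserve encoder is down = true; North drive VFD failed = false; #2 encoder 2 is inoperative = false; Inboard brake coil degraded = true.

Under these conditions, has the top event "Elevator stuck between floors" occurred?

Yes

Door loop down [AND]: Inboard brake coil degraded=occurs, Right safety relay faulted=not → not all inputs occur → does not occur.
Leveling path unavailable [AND]: A hoist motor offline=occurs, Governor switch offline=occurs, C leveling sensor failed=not → not all inputs occur → does not occur.
Drive chain down [AND]: Standby door operator failed=occurs, Door interlock degraded=not, Reserve encoder is down=occurs, Leveling path unavailable=not → not all inputs occur → does not occur.
Controller branch lost [OR]: North drive VFD failed=not, C main contactor fails=not, Brake coil 2 failed=occurs → at least one input occurs → occurs.
Safety circuit fails [OR]: Door loop down=not, Drive chain down=not, Controller branch lost=occurs → at least one input occurs → occurs.
Brake release down [AND]: South door operator 2 lost=occurs, Door interlock 2 faulted=occurs, #2 encoder 2 is inoperative=not → not all inputs occur → does not occur.
Door loop 2 inoperative [AND]: #3 safety relay 2 is out=occurs, Brake release down=not → not all inputs occur → does not occur.
Elevator stuck between floors [OR]: Safety circuit fails=occurs, Door loop 2 inoperative=not, Standby hoist motor 2 lost=not → at least one input occurs → occurs.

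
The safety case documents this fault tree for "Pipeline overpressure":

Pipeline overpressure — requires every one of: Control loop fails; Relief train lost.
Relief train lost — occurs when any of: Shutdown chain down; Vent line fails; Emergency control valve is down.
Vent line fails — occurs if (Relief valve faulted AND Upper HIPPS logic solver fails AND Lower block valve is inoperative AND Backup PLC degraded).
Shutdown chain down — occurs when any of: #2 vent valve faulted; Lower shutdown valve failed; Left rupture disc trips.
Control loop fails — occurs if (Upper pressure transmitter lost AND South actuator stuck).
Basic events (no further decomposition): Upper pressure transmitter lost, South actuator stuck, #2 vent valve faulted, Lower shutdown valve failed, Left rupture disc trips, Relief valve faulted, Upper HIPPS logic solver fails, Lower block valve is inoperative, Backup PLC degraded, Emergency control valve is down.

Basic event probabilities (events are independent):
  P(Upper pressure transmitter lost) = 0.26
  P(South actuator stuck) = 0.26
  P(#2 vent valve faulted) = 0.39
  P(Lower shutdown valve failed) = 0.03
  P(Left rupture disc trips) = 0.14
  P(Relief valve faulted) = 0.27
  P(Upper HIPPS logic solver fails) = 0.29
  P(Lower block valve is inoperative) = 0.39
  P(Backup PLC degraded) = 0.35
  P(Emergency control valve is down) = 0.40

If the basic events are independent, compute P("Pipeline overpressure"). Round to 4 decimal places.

P(Control loop fails) [AND] = 0.26 × 0.26 = 0.067600
P(Shutdown chain down) [OR] = 1 − (1−0.39) × (1−0.03) × (1−0.14) = 0.491138
P(Vent line fails) [AND] = 0.27 × 0.29 × 0.39 × 0.35 = 0.010688
P(Relief train lost) [OR] = 1 − (1−0.491138) × (1−0.010688) × (1−0.40) = 0.697946
P(Pipeline overpressure) [AND] = 0.067600 × 0.697946 = 0.047181
Rounded to 4 decimal places: P(Pipeline overpressure) ≈ 0.0472.

0.0472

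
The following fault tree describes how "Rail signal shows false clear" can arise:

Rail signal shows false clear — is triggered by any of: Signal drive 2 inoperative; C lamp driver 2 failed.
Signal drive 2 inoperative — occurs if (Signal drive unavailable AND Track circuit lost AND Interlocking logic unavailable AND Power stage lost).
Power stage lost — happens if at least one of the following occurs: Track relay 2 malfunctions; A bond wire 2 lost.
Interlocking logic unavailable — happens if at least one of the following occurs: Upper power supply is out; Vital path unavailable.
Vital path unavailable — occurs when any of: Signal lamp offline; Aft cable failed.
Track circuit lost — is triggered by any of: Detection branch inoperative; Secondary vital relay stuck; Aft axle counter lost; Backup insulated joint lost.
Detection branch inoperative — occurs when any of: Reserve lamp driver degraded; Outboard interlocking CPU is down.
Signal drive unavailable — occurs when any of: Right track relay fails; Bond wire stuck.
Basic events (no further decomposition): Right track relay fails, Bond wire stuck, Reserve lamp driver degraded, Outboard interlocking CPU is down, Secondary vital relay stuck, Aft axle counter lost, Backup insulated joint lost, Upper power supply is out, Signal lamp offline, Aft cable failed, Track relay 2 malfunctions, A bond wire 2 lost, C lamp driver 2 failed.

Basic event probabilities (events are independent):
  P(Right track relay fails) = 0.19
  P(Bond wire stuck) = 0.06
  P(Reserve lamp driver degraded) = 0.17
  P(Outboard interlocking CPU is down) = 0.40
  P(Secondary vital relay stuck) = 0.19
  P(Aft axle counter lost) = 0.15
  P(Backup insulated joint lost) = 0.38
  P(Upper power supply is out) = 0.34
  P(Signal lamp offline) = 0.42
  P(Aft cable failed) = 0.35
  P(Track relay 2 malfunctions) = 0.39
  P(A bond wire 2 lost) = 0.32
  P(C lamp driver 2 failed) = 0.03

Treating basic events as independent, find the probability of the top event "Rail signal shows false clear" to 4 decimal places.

P(Signal drive unavailable) [OR] = 1 − (1−0.19) × (1−0.06) = 0.238600
P(Detection branch inoperative) [OR] = 1 − (1−0.17) × (1−0.40) = 0.502000
P(Track circuit lost) [OR] = 1 − (1−0.502000) × (1−0.19) × (1−0.15) × (1−0.38) = 0.787419
P(Vital path unavailable) [OR] = 1 − (1−0.42) × (1−0.35) = 0.623000
P(Interlocking logic unavailable) [OR] = 1 − (1−0.34) × (1−0.623000) = 0.751180
P(Power stage lost) [OR] = 1 − (1−0.39) × (1−0.32) = 0.585200
P(Signal drive 2 inoperative) [AND] = 0.238600 × 0.787419 × 0.751180 × 0.585200 = 0.082589
P(Rail signal shows false clear) [OR] = 1 − (1−0.082589) × (1−0.03) = 0.110111
Rounded to 4 decimal places: P(Rail signal shows false clear) ≈ 0.1101.

0.1101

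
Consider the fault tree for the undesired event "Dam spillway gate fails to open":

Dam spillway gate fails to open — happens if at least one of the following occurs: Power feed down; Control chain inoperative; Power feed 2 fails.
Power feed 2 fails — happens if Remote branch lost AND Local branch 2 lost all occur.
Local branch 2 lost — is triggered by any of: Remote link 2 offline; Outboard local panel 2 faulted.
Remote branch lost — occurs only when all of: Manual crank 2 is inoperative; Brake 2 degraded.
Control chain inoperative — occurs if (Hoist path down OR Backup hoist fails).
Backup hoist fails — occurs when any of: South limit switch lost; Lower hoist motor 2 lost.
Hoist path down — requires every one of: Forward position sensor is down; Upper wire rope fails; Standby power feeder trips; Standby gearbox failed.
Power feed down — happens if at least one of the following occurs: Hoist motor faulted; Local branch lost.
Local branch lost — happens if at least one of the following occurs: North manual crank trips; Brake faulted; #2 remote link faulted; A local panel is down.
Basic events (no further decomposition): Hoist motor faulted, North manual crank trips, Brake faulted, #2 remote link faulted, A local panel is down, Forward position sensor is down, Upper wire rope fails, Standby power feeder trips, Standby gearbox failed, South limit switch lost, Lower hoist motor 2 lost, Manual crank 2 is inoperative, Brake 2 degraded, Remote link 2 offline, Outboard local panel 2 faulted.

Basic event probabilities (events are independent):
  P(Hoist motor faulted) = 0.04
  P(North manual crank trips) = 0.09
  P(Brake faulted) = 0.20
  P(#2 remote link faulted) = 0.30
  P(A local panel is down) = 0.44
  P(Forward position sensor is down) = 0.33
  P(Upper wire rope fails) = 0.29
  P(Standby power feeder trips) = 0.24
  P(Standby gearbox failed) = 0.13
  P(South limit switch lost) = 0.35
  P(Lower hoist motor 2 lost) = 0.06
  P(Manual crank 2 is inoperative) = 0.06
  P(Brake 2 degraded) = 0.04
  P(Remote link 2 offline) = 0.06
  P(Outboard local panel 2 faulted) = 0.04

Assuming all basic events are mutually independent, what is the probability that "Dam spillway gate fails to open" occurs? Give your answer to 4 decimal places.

0.8331

P(Local branch lost) [OR] = 1 − (1−0.09) × (1−0.20) × (1−0.30) × (1−0.44) = 0.714624
P(Power feed down) [OR] = 1 − (1−0.04) × (1−0.714624) = 0.726039
P(Hoist path down) [AND] = 0.33 × 0.29 × 0.24 × 0.13 = 0.002986
P(Backup hoist fails) [OR] = 1 − (1−0.35) × (1−0.06) = 0.389000
P(Control chain inoperative) [OR] = 1 − (1−0.002986) × (1−0.389000) = 0.390824
P(Remote branch lost) [AND] = 0.06 × 0.04 = 0.002400
P(Local branch 2 lost) [OR] = 1 − (1−0.06) × (1−0.04) = 0.097600
P(Power feed 2 fails) [AND] = 0.002400 × 0.097600 = 0.000234
P(Dam spillway gate fails to open) [OR] = 1 − (1−0.726039) × (1−0.390824) × (1−0.000234) = 0.833149
Rounded to 4 decimal places: P(Dam spillway gate fails to open) ≈ 0.8331.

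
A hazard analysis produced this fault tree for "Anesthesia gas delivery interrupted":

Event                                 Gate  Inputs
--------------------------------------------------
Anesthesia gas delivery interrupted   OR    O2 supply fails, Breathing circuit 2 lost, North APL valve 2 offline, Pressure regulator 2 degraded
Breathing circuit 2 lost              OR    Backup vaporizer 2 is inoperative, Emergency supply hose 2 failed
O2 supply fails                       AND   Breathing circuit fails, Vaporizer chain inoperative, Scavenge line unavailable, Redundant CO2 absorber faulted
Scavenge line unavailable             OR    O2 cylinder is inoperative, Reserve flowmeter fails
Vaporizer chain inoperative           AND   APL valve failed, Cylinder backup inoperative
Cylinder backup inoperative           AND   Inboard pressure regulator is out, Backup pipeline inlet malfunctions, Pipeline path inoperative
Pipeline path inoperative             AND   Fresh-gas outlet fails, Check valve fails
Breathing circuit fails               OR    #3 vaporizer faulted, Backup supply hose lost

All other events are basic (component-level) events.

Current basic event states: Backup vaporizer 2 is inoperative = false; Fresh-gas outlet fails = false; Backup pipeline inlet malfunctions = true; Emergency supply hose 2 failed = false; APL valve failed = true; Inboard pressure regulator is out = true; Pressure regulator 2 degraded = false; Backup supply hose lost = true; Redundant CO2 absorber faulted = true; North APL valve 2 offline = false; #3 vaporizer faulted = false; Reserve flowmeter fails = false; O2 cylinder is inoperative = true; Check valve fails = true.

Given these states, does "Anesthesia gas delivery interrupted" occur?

No

Breathing circuit fails [OR]: #3 vaporizer faulted=not, Backup supply hose lost=occurs → at least one input occurs → occurs.
Pipeline path inoperative [AND]: Fresh-gas outlet fails=not, Check valve fails=occurs → not all inputs occur → does not occur.
Cylinder backup inoperative [AND]: Inboard pressure regulator is out=occurs, Backup pipeline inlet malfunctions=occurs, Pipeline path inoperative=not → not all inputs occur → does not occur.
Vaporizer chain inoperative [AND]: APL valve failed=occurs, Cylinder backup inoperative=not → not all inputs occur → does not occur.
Scavenge line unavailable [OR]: O2 cylinder is inoperative=occurs, Reserve flowmeter fails=not → at least one input occurs → occurs.
O2 supply fails [AND]: Breathing circuit fails=occurs, Vaporizer chain inoperative=not, Scavenge line unavailable=occurs, Redundant CO2 absorber faulted=occurs → not all inputs occur → does not occur.
Breathing circuit 2 lost [OR]: Backup vaporizer 2 is inoperative=not, Emergency supply hose 2 failed=not → no input occurs → does not occur.
Anesthesia gas delivery interrupted [OR]: O2 supply fails=not, Breathing circuit 2 lost=not, North APL valve 2 offline=not, Pressure regulator 2 degraded=not → no input occurs → does not occur.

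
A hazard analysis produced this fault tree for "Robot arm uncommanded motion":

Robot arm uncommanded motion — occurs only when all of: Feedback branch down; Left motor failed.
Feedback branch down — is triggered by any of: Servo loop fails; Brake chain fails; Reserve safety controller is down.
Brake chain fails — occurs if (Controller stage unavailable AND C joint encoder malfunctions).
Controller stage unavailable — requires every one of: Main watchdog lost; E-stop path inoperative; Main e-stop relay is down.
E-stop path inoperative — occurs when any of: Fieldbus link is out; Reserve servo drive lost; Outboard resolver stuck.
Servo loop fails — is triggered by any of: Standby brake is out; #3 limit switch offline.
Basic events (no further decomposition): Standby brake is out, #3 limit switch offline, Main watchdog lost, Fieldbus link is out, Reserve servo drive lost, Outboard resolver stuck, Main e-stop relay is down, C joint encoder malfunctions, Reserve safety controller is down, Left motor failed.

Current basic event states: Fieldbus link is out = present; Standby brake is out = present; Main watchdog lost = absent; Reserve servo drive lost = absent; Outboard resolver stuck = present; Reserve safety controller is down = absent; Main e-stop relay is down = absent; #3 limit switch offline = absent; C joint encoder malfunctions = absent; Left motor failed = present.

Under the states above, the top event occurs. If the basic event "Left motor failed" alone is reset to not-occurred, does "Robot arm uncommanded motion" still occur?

No

Counterfactual: set "Left motor failed" to not occurred.
Servo loop fails [OR]: Standby brake is out=occurs, #3 limit switch offline=not → at least one input occurs → occurs.
E-stop path inoperative [OR]: Fieldbus link is out=occurs, Reserve servo drive lost=not, Outboard resolver stuck=occurs → at least one input occurs → occurs.
Controller stage unavailable [AND]: Main watchdog lost=not, E-stop path inoperative=occurs, Main e-stop relay is down=not → not all inputs occur → does not occur.
Brake chain fails [AND]: Controller stage unavailable=not, C joint encoder malfunctions=not → not all inputs occur → does not occur.
Feedback branch down [OR]: Servo loop fails=occurs, Brake chain fails=not, Reserve safety controller is down=not → at least one input occurs → occurs.
Robot arm uncommanded motion [AND]: Feedback branch down=occurs, Left motor failed=not → not all inputs occur → does not occur.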